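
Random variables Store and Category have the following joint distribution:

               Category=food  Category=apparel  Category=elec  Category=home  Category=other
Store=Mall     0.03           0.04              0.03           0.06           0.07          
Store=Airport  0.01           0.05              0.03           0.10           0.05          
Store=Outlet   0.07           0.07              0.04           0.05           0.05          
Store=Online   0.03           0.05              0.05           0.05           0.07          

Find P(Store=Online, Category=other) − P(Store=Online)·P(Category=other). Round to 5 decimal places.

P(Store=Online) = 0.03 + 0.05 + 0.05 + 0.05 + 0.07 = 0.25.
P(Category=other) = 0.07 + 0.05 + 0.05 + 0.07 = 0.24.
P(Store=Online, Category=other) − P(Store=Online)P(Category=other) = 0.07 − 0.25×0.24 = 0.01000.

0.01000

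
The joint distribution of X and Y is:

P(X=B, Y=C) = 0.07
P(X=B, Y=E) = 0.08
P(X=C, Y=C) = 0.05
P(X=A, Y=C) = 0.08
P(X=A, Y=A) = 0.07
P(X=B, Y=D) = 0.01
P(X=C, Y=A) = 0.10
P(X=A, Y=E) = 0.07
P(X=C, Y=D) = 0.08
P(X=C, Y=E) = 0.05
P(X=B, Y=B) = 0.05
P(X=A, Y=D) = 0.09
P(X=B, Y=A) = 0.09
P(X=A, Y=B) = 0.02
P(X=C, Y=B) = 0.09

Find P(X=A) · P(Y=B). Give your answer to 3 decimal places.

0.053

P(X=A) = 0.07 + 0.02 + 0.08 + 0.09 + 0.07 = 0.33.
P(Y=B) = 0.02 + 0.05 + 0.09 = 0.16.
Product: 0.33 × 0.16 = 0.053.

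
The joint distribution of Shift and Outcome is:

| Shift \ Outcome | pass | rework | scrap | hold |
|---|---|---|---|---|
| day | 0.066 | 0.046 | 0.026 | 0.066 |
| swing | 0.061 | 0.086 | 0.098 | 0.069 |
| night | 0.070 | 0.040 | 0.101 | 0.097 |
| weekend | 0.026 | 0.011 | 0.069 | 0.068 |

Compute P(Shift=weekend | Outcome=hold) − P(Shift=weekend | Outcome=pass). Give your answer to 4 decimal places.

P(Outcome=hold) = 0.066 + 0.069 + 0.097 + 0.068 = 0.300; P(Shift=weekend | Outcome=hold) = 0.068/0.300 = 0.22667.
P(Outcome=pass) = 0.066 + 0.061 + 0.070 + 0.026 = 0.223; P(Shift=weekend | Outcome=pass) = 0.026/0.223 = 0.11659.
Difference = 0.1101.

0.1101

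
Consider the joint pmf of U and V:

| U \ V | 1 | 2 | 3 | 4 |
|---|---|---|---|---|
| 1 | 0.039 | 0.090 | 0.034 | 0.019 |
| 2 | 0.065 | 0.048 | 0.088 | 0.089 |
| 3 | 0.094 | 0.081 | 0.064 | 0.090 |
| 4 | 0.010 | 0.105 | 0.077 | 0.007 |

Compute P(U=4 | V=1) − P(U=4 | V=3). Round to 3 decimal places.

-0.245

P(V=1) = 0.039 + 0.065 + 0.094 + 0.010 = 0.208; P(U=4 | V=1) = 0.010/0.208 = 0.0481.
P(V=3) = 0.034 + 0.088 + 0.064 + 0.077 = 0.263; P(U=4 | V=3) = 0.077/0.263 = 0.2928.
Difference = -0.245.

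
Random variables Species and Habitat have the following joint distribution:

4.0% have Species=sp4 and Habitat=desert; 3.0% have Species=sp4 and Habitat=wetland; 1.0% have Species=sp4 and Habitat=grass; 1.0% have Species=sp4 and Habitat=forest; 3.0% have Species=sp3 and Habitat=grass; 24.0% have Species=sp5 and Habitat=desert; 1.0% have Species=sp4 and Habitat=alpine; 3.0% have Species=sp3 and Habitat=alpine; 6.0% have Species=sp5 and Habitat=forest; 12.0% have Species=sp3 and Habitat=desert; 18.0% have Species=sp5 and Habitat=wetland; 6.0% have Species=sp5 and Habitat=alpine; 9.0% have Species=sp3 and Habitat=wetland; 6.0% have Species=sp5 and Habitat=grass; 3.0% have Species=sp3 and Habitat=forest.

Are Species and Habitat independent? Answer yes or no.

yes

Every cell satisfies P(Species,Habitat) = P(Species)·P(Habitat). For instance P(Species=sp5) = 0.600, P(Habitat=forest) = 0.100, and 0.600×0.100 = 0.060 matches the joint entry. So Species and Habitat are independent.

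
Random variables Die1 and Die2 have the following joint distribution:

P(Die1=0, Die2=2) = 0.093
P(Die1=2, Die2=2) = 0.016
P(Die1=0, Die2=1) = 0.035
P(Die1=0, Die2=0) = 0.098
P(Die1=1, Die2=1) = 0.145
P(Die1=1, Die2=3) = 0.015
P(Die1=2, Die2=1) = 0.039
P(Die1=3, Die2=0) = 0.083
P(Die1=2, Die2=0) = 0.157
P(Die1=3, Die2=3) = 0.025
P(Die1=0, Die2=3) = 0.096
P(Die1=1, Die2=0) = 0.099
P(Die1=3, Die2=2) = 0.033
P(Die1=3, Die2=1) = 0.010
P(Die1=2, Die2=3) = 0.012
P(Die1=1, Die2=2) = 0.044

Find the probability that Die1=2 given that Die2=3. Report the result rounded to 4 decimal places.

P(Die2=3) = 0.096 + 0.015 + 0.012 + 0.025 = 0.148.
P(Die1=2 | Die2=3) = 0.012/0.148 = 0.0811.

0.0811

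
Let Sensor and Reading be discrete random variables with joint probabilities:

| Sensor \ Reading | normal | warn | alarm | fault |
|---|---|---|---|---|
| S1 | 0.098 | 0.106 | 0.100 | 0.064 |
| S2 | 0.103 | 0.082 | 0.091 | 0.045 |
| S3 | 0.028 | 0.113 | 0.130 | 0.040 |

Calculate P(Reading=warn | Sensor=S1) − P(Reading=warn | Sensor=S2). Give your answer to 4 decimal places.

0.0326

P(Sensor=S1) = 0.098 + 0.106 + 0.100 + 0.064 = 0.368; P(Reading=warn | Sensor=S1) = 0.106/0.368 = 0.28804.
P(Sensor=S2) = 0.103 + 0.082 + 0.091 + 0.045 = 0.321; P(Reading=warn | Sensor=S2) = 0.082/0.321 = 0.25545.
Difference = 0.0326.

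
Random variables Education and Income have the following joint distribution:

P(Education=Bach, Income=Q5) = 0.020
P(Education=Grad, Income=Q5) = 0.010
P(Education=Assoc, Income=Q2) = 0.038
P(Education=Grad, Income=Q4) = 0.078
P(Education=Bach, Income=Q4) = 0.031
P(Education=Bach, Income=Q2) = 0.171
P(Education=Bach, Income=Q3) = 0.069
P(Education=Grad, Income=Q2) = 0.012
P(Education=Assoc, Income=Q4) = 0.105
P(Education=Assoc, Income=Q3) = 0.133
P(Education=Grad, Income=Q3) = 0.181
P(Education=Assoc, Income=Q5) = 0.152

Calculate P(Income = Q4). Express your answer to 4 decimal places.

P(Income=Q4) = 0.105 + 0.031 + 0.078 = 0.214.

0.2140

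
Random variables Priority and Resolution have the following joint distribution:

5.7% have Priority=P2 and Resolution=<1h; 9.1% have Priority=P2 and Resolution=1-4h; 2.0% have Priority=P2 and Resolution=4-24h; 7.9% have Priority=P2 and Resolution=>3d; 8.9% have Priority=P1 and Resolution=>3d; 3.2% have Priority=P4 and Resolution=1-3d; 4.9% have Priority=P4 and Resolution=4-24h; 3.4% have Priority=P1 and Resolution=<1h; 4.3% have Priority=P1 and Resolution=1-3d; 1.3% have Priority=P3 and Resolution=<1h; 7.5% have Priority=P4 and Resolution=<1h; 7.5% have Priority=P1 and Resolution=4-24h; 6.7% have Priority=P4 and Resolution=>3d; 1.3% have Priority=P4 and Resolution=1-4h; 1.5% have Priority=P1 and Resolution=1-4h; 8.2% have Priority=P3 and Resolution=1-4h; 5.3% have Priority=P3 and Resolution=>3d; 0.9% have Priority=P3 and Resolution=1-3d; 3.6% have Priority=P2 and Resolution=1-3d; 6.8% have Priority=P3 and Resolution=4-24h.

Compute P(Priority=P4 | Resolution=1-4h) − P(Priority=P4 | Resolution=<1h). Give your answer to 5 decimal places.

-0.35432

P(Resolution=1-4h) = 0.015 + 0.091 + 0.082 + 0.013 = 0.201; P(Priority=P4 | Resolution=1-4h) = 0.013/0.201 = 0.064677.
P(Resolution=<1h) = 0.034 + 0.057 + 0.013 + 0.075 = 0.179; P(Priority=P4 | Resolution=<1h) = 0.075/0.179 = 0.418994.
Difference = -0.35432.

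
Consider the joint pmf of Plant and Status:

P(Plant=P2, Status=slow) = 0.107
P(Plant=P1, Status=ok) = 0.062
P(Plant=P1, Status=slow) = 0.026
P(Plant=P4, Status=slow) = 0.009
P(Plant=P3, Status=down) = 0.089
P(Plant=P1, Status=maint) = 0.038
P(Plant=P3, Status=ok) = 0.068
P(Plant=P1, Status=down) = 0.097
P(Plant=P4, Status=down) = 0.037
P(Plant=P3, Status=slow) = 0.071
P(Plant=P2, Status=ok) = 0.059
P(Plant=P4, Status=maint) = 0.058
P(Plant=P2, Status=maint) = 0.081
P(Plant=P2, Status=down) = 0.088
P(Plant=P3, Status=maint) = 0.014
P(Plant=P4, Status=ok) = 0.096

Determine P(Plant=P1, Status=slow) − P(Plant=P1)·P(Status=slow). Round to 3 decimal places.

P(Plant=P1) = 0.062 + 0.026 + 0.097 + 0.038 = 0.223.
P(Status=slow) = 0.026 + 0.107 + 0.071 + 0.009 = 0.213.
P(Plant=P1, Status=slow) − P(Plant=P1)P(Status=slow) = 0.026 − 0.223×0.213 = -0.021.

-0.021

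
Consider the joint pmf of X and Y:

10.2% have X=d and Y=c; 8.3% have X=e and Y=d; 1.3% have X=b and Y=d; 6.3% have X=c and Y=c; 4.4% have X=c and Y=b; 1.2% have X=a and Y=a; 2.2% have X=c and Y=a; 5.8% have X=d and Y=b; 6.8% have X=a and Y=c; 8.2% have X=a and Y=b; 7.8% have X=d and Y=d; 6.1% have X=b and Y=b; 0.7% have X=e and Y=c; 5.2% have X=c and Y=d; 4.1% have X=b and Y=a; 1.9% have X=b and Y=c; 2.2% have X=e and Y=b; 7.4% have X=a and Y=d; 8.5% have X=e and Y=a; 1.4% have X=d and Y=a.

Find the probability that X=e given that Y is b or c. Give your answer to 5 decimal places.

0.05513

P(Y=b) = 0.082 + 0.061 + 0.044 + 0.058 + 0.022 = 0.267.
P(Y=c) = 0.068 + 0.019 + 0.063 + 0.102 + 0.007 = 0.259.
P(Y ∈ {b, c}) = 0.267 + 0.259 = 0.526; P(X=e, Y ∈ {b, c}) = 0.022 + 0.007 = 0.029.
P(X=e | Y ∈ {b, c}) = 0.029/0.526 = 0.05513.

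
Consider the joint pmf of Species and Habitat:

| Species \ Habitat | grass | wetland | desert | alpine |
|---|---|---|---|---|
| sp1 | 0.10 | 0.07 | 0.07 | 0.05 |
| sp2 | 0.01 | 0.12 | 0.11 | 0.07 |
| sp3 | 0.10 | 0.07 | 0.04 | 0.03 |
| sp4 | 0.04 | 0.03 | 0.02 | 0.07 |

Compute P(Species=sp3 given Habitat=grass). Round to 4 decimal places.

0.4000

P(Habitat=grass) = 0.10 + 0.01 + 0.10 + 0.04 = 0.25.
P(Species=sp3 | Habitat=grass) = 0.10/0.25 = 0.4000.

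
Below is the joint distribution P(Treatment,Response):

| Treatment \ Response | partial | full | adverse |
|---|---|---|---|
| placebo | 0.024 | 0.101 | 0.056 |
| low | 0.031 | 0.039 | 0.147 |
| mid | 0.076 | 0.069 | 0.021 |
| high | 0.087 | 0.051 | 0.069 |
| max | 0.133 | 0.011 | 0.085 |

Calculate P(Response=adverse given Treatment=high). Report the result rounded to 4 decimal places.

P(Treatment=high) = 0.087 + 0.051 + 0.069 = 0.207.
P(Response=adverse | Treatment=high) = 0.069/0.207 = 0.3333.

0.3333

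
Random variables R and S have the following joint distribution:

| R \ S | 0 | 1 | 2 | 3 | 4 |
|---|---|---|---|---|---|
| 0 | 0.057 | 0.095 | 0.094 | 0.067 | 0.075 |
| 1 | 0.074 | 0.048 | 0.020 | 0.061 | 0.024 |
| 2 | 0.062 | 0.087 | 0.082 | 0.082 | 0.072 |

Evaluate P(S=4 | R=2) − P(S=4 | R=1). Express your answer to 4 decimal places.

0.0813

P(R=2) = 0.062 + 0.087 + 0.082 + 0.082 + 0.072 = 0.385; P(S=4 | R=2) = 0.072/0.385 = 0.18701.
P(R=1) = 0.074 + 0.048 + 0.020 + 0.061 + 0.024 = 0.227; P(S=4 | R=1) = 0.024/0.227 = 0.10573.
Difference = 0.0813.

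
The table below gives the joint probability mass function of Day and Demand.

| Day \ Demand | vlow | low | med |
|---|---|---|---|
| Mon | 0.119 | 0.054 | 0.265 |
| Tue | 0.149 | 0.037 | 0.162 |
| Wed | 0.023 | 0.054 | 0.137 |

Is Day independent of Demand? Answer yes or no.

no

P(Day=Tue) = 0.348 and P(Demand=vlow) = 0.291, so their product is 0.10127, but P(Day=Tue, Demand=vlow) = 0.149. Since these differ, Day and Demand are not independent.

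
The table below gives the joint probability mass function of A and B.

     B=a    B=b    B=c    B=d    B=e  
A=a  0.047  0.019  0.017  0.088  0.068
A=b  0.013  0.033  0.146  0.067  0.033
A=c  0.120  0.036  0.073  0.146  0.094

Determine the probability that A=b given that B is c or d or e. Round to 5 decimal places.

0.33607

P(B=c) = 0.017 + 0.146 + 0.073 = 0.236.
P(B=d) = 0.088 + 0.067 + 0.146 = 0.301.
P(B=e) = 0.068 + 0.033 + 0.094 = 0.195.
P(B ∈ {c, d, e}) = 0.236 + 0.301 + 0.195 = 0.732; P(A=b, B ∈ {c, d, e}) = 0.146 + 0.067 + 0.033 = 0.246.
P(A=b | B ∈ {c, d, e}) = 0.246/0.732 = 0.33607.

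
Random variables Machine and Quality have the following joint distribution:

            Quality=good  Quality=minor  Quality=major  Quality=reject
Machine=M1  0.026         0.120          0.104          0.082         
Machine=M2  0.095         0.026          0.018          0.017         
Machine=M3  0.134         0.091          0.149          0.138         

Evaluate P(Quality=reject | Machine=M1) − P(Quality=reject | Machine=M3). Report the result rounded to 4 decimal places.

-0.0225

P(Machine=M1) = 0.026 + 0.120 + 0.104 + 0.082 = 0.332; P(Quality=reject | Machine=M1) = 0.082/0.332 = 0.24699.
P(Machine=M3) = 0.134 + 0.091 + 0.149 + 0.138 = 0.512; P(Quality=reject | Machine=M3) = 0.138/0.512 = 0.26953.
Difference = -0.0225.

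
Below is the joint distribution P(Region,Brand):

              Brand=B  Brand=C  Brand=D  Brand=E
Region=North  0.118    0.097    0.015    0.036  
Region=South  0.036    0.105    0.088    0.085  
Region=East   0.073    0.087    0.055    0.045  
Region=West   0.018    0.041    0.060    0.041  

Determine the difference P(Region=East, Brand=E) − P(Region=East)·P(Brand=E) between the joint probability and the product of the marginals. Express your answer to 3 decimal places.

-0.009

P(Region=East) = 0.073 + 0.087 + 0.055 + 0.045 = 0.260.
P(Brand=E) = 0.036 + 0.085 + 0.045 + 0.041 = 0.207.
P(Region=East, Brand=E) − P(Region=East)P(Brand=E) = 0.045 − 0.260×0.207 = -0.009.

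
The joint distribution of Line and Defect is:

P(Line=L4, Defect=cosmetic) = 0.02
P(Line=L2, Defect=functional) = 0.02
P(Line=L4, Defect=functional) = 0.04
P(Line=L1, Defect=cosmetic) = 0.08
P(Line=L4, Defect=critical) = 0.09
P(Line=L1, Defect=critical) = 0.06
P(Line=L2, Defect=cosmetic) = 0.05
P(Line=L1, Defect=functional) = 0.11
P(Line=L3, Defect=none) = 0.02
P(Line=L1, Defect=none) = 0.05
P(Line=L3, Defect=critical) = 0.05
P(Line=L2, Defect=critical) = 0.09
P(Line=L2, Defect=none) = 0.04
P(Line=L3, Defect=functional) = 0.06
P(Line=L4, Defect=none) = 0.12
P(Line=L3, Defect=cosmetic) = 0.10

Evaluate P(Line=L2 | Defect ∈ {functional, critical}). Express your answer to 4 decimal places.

0.2115

P(Defect=functional) = 0.11 + 0.02 + 0.06 + 0.04 = 0.23.
P(Defect=critical) = 0.06 + 0.09 + 0.05 + 0.09 = 0.29.
P(Defect ∈ {functional, critical}) = 0.23 + 0.29 = 0.52; P(Line=L2, Defect ∈ {functional, critical}) = 0.02 + 0.09 = 0.11.
P(Line=L2 | Defect ∈ {functional, critical}) = 0.11/0.52 = 0.2115.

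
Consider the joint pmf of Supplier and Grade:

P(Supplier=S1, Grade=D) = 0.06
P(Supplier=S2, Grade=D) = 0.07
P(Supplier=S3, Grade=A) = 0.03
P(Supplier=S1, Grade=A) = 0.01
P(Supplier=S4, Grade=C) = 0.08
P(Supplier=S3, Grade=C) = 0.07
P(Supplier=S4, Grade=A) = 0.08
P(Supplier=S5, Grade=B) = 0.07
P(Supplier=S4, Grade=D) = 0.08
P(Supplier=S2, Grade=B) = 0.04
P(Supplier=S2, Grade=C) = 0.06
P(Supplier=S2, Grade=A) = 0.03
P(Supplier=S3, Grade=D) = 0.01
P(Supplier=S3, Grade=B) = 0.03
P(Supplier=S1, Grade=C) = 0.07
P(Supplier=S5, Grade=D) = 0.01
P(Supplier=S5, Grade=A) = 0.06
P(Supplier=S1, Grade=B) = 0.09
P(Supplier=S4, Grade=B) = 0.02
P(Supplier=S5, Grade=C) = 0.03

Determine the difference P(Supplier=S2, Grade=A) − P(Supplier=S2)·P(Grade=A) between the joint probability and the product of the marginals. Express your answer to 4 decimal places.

-0.0120

P(Supplier=S2) = 0.03 + 0.04 + 0.06 + 0.07 = 0.20.
P(Grade=A) = 0.01 + 0.03 + 0.03 + 0.08 + 0.06 = 0.21.
P(Supplier=S2, Grade=A) − P(Supplier=S2)P(Grade=A) = 0.03 − 0.20×0.21 = -0.0120.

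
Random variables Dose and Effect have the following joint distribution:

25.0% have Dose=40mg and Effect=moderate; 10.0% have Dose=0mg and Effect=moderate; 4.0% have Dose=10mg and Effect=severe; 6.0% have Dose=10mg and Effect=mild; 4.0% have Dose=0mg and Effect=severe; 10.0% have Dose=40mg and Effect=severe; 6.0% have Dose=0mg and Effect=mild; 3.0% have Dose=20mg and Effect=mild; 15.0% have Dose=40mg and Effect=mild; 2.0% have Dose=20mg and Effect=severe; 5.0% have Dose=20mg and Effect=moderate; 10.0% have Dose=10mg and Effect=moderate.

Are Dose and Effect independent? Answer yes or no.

yes

Every cell satisfies P(Dose,Effect) = P(Dose)·P(Effect). For instance P(Dose=20mg) = 0.100, P(Effect=mild) = 0.300, and 0.100×0.300 = 0.030 matches the joint entry. So Dose and Effect are independent.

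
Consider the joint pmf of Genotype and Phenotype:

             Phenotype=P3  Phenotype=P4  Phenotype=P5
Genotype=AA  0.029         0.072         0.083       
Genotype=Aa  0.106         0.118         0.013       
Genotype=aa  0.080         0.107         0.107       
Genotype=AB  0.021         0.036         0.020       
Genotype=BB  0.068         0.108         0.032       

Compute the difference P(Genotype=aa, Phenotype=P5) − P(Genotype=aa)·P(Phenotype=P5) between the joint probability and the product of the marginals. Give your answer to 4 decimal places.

0.0320

P(Genotype=aa) = 0.080 + 0.107 + 0.107 = 0.294.
P(Phenotype=P5) = 0.083 + 0.013 + 0.107 + 0.020 + 0.032 = 0.255.
P(Genotype=aa, Phenotype=P5) − P(Genotype=aa)P(Phenotype=P5) = 0.107 − 0.294×0.255 = 0.0320.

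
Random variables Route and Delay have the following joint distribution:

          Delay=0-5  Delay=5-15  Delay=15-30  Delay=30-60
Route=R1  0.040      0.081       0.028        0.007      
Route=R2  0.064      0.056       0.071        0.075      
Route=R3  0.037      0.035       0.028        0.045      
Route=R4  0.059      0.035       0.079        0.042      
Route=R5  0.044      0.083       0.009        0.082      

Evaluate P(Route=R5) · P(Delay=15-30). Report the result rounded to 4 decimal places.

P(Route=R5) = 0.044 + 0.083 + 0.009 + 0.082 = 0.218.
P(Delay=15-30) = 0.028 + 0.071 + 0.028 + 0.079 + 0.009 = 0.215.
Product: 0.218 × 0.215 = 0.0469.

0.0469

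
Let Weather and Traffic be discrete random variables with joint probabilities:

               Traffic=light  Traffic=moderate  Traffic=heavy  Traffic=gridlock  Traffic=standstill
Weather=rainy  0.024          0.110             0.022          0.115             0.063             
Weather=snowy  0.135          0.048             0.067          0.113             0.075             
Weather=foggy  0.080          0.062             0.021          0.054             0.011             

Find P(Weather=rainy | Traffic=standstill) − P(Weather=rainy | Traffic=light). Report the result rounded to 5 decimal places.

P(Traffic=standstill) = 0.063 + 0.075 + 0.011 = 0.149; P(Weather=rainy | Traffic=standstill) = 0.063/0.149 = 0.422819.
P(Traffic=light) = 0.024 + 0.135 + 0.080 = 0.239; P(Weather=rainy | Traffic=light) = 0.024/0.239 = 0.100418.
Difference = 0.32240.

0.32240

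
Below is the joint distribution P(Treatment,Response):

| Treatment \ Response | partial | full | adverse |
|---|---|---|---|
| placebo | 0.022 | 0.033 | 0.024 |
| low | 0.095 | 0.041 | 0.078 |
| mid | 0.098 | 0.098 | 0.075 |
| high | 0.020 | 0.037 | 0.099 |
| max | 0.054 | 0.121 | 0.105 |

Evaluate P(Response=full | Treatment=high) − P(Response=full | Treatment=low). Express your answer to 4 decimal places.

P(Treatment=high) = 0.020 + 0.037 + 0.099 = 0.156; P(Response=full | Treatment=high) = 0.037/0.156 = 0.23718.
P(Treatment=low) = 0.095 + 0.041 + 0.078 = 0.214; P(Response=full | Treatment=low) = 0.041/0.214 = 0.19159.
Difference = 0.0456.

0.0456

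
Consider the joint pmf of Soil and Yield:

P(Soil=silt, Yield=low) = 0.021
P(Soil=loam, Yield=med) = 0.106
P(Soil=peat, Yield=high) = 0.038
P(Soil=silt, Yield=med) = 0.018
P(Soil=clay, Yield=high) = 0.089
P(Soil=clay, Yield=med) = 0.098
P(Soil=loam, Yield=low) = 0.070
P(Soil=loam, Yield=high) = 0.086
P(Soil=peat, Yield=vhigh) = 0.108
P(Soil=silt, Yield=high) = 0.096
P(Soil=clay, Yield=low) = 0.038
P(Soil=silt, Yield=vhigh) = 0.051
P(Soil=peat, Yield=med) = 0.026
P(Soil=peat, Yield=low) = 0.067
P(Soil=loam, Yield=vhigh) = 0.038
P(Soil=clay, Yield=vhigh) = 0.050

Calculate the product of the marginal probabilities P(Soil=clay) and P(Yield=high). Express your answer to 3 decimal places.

0.085

P(Soil=clay) = 0.038 + 0.098 + 0.089 + 0.050 = 0.275.
P(Yield=high) = 0.086 + 0.089 + 0.096 + 0.038 = 0.309.
Product: 0.275 × 0.309 = 0.085.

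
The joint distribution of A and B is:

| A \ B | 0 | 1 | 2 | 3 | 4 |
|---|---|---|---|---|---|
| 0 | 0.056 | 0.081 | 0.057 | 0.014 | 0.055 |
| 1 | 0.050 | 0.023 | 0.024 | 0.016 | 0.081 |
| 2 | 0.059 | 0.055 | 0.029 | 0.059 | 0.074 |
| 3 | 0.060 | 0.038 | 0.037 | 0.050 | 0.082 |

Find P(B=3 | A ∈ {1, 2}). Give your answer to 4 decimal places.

P(A=1) = 0.050 + 0.023 + 0.024 + 0.016 + 0.081 = 0.194.
P(A=2) = 0.059 + 0.055 + 0.029 + 0.059 + 0.074 = 0.276.
P(A ∈ {1, 2}) = 0.194 + 0.276 = 0.470; P(B=3, A ∈ {1, 2}) = 0.016 + 0.059 = 0.075.
P(B=3 | A ∈ {1, 2}) = 0.075/0.470 = 0.1596.

0.1596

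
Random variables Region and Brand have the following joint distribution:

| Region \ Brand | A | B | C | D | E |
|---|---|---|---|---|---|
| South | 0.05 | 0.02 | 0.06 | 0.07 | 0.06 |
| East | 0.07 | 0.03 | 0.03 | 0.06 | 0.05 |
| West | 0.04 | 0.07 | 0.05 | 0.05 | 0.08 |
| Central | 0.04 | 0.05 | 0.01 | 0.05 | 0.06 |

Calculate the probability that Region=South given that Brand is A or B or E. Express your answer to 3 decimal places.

P(Brand=A) = 0.05 + 0.07 + 0.04 + 0.04 = 0.20.
P(Brand=B) = 0.02 + 0.03 + 0.07 + 0.05 = 0.17.
P(Brand=E) = 0.06 + 0.05 + 0.08 + 0.06 = 0.25.
P(Brand ∈ {A, B, E}) = 0.20 + 0.17 + 0.25 = 0.62; P(Region=South, Brand ∈ {A, B, E}) = 0.05 + 0.02 + 0.06 = 0.13.
P(Region=South | Brand ∈ {A, B, E}) = 0.13/0.62 = 0.210.

0.210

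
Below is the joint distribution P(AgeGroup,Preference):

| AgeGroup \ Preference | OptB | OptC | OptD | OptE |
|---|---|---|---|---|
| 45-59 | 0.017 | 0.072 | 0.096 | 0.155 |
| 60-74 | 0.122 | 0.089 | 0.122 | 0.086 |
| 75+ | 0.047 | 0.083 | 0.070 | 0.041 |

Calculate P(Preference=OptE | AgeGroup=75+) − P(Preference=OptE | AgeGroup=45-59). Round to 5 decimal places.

-0.28576

P(AgeGroup=75+) = 0.047 + 0.083 + 0.070 + 0.041 = 0.241; P(Preference=OptE | AgeGroup=75+) = 0.041/0.241 = 0.170124.
P(AgeGroup=45-59) = 0.017 + 0.072 + 0.096 + 0.155 = 0.340; P(Preference=OptE | AgeGroup=45-59) = 0.155/0.340 = 0.455882.
Difference = -0.28576.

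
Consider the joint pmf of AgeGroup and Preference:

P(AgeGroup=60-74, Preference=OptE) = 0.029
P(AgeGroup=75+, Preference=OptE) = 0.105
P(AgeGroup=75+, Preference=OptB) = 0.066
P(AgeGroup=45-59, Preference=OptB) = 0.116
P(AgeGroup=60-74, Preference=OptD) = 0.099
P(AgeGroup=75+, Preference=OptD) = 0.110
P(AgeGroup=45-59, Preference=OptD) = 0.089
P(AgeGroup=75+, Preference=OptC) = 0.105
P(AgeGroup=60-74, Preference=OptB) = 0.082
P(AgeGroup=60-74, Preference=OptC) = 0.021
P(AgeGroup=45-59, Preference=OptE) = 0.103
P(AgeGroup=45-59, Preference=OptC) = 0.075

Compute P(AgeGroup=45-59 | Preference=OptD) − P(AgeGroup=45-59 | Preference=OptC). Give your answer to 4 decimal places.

P(Preference=OptD) = 0.089 + 0.099 + 0.110 = 0.298; P(AgeGroup=45-59 | Preference=OptD) = 0.089/0.298 = 0.29866.
P(Preference=OptC) = 0.075 + 0.021 + 0.105 = 0.201; P(AgeGroup=45-59 | Preference=OptC) = 0.075/0.201 = 0.37313.
Difference = -0.0745.

-0.0745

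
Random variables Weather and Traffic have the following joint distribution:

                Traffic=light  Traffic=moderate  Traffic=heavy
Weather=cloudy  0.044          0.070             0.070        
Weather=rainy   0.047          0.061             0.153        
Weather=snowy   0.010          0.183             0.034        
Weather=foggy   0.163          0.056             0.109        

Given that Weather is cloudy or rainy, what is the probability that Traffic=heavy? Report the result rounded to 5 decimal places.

P(Weather=cloudy) = 0.044 + 0.070 + 0.070 = 0.184.
P(Weather=rainy) = 0.047 + 0.061 + 0.153 = 0.261.
P(Weather ∈ {cloudy, rainy}) = 0.184 + 0.261 = 0.445; P(Traffic=heavy, Weather ∈ {cloudy, rainy}) = 0.070 + 0.153 = 0.223.
P(Traffic=heavy | Weather ∈ {cloudy, rainy}) = 0.223/0.445 = 0.50112.

0.50112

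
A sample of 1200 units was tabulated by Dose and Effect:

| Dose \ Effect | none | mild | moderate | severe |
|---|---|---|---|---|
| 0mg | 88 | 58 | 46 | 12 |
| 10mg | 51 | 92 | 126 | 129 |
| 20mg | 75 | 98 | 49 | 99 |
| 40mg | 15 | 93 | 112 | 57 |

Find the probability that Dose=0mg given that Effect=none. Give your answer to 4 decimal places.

0.3843

Total with Effect=none: 88 + 51 + 75 + 15 = 229.
P(Dose=0mg | Effect=none) = 88/229 = 0.3843.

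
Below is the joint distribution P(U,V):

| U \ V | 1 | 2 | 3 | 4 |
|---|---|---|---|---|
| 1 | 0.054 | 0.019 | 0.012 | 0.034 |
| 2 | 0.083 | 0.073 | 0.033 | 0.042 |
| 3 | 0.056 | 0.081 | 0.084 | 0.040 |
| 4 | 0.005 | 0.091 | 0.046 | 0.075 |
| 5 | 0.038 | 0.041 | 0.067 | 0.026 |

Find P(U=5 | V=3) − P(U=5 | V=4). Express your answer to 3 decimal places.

P(V=3) = 0.012 + 0.033 + 0.084 + 0.046 + 0.067 = 0.242; P(U=5 | V=3) = 0.067/0.242 = 0.2769.
P(V=4) = 0.034 + 0.042 + 0.040 + 0.075 + 0.026 = 0.217; P(U=5 | V=4) = 0.026/0.217 = 0.1198.
Difference = 0.157.

0.157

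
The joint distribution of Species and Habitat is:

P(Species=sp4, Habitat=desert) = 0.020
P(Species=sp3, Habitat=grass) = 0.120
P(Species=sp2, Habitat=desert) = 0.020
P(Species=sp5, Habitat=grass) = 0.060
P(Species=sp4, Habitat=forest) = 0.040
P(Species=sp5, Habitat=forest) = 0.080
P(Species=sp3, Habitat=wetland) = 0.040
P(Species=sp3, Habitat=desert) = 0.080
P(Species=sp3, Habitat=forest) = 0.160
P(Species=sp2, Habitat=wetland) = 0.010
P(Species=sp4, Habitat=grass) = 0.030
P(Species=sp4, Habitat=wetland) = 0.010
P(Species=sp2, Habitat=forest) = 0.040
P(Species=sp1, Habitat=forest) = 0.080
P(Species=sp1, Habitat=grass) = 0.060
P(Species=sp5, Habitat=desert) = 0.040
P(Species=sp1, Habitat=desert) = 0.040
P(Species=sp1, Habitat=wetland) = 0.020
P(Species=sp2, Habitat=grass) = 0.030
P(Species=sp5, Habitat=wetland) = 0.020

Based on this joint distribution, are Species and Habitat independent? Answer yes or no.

yes

Every cell satisfies P(Species,Habitat) = P(Species)·P(Habitat). For instance P(Species=sp2) = 0.100, P(Habitat=grass) = 0.300, and 0.100×0.300 = 0.030 matches the joint entry. So Species and Habitat are independent.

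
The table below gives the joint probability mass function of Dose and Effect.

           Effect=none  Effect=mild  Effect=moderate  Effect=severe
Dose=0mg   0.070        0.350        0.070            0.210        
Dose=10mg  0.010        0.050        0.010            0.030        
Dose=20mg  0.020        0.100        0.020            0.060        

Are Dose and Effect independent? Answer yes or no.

Every cell satisfies P(Dose,Effect) = P(Dose)·P(Effect). For instance P(Dose=0mg) = 0.700, P(Effect=mild) = 0.500, and 0.700×0.500 = 0.350 matches the joint entry. So Dose and Effect are independent.

yes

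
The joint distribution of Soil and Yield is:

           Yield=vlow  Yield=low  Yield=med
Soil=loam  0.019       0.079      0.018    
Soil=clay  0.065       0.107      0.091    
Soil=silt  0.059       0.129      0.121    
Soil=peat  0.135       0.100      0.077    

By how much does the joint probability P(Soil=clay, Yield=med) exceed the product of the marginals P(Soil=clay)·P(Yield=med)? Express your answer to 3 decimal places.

0.010

P(Soil=clay) = 0.065 + 0.107 + 0.091 = 0.263.
P(Yield=med) = 0.018 + 0.091 + 0.121 + 0.077 = 0.307.
P(Soil=clay, Yield=med) − P(Soil=clay)P(Yield=med) = 0.091 − 0.263×0.307 = 0.010.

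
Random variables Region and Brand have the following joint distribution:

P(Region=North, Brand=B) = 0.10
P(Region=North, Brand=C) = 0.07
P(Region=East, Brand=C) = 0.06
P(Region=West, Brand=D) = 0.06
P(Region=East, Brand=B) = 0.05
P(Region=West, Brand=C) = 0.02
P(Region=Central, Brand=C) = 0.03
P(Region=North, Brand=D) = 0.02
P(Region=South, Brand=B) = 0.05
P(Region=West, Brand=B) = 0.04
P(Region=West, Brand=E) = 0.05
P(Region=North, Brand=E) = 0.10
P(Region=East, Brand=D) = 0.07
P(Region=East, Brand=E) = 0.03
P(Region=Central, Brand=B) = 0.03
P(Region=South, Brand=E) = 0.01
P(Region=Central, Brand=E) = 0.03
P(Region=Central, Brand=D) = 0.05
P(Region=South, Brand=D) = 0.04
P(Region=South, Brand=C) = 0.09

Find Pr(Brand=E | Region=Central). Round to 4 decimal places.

0.2143

P(Region=Central) = 0.03 + 0.03 + 0.05 + 0.03 = 0.14.
P(Brand=E | Region=Central) = 0.03/0.14 = 0.2143.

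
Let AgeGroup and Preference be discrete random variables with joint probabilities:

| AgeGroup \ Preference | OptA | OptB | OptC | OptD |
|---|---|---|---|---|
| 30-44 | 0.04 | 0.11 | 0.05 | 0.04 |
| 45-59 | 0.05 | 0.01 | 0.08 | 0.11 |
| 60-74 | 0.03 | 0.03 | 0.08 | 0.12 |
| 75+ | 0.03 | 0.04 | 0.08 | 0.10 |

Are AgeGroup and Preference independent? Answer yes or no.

P(AgeGroup=30-44) = 0.24 and P(Preference=OptB) = 0.19, so their product is 0.0456, but P(AgeGroup=30-44, Preference=OptB) = 0.11. Since these differ, AgeGroup and Preference are not independent.

no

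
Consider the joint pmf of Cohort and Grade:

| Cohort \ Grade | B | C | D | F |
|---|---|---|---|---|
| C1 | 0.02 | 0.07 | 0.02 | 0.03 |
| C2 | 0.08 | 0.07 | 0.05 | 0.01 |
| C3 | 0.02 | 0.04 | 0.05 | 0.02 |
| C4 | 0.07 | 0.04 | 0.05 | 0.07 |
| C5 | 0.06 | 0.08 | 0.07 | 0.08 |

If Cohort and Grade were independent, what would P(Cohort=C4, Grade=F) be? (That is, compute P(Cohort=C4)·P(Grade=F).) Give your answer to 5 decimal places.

P(Cohort=C4) = 0.07 + 0.04 + 0.05 + 0.07 = 0.23.
P(Grade=F) = 0.03 + 0.01 + 0.02 + 0.07 + 0.08 = 0.21.
Product: 0.23 × 0.21 = 0.04830.

0.04830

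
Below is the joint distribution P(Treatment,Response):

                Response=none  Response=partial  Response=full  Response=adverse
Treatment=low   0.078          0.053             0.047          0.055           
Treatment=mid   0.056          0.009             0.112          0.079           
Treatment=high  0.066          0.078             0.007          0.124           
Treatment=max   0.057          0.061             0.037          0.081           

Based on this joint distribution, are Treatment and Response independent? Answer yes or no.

no

P(Treatment=mid) = 0.256 and P(Response=full) = 0.203, so their product is 0.05197, but P(Treatment=mid, Response=full) = 0.112. Since these differ, Treatment and Response are not independent.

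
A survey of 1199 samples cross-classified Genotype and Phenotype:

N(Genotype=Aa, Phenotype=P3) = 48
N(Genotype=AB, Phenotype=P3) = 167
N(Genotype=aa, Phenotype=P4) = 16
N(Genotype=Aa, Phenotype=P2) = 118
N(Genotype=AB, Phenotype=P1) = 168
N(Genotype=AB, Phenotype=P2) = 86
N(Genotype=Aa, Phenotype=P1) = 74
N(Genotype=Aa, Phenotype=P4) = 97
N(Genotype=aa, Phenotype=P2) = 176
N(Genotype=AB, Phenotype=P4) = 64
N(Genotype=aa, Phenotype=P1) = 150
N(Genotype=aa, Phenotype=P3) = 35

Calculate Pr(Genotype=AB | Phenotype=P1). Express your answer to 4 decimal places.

Total with Phenotype=P1: 74 + 150 + 168 = 392.
P(Genotype=AB | Phenotype=P1) = 168/392 = 0.4286.

0.4286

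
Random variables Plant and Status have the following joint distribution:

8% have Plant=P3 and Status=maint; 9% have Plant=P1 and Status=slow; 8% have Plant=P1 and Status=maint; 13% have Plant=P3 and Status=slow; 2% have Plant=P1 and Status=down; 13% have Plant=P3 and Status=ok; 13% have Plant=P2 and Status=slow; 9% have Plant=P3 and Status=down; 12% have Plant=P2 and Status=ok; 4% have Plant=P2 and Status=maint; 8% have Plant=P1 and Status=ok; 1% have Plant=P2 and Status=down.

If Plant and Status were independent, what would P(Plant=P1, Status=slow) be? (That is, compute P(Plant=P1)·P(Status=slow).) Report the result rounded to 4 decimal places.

P(Plant=P1) = 0.08 + 0.09 + 0.02 + 0.08 = 0.27.
P(Status=slow) = 0.09 + 0.13 + 0.13 = 0.35.
Product: 0.27 × 0.35 = 0.0945.

0.0945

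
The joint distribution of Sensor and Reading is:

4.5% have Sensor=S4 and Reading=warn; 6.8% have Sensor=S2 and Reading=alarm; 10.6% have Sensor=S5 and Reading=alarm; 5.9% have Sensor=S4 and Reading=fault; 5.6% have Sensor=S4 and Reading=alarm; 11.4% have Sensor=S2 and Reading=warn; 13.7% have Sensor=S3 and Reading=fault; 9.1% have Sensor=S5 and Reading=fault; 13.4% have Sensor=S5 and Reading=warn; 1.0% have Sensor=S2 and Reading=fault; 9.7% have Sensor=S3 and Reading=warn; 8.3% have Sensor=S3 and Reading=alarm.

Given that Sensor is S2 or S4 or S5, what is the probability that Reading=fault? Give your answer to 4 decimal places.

P(Sensor=S2) = 0.114 + 0.068 + 0.010 = 0.192.
P(Sensor=S4) = 0.045 + 0.056 + 0.059 = 0.160.
P(Sensor=S5) = 0.134 + 0.106 + 0.091 = 0.331.
P(Sensor ∈ {S2, S4, S5}) = 0.192 + 0.160 + 0.331 = 0.683; P(Reading=fault, Sensor ∈ {S2, S4, S5}) = 0.010 + 0.059 + 0.091 = 0.160.
P(Reading=fault | Sensor ∈ {S2, S4, S5}) = 0.160/0.683 = 0.2343.

0.2343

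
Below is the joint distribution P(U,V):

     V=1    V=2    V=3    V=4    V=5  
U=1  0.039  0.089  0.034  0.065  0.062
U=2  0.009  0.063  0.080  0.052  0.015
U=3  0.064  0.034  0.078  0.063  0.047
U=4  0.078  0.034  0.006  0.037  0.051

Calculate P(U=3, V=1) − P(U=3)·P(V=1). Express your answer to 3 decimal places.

0.010

P(U=3) = 0.064 + 0.034 + 0.078 + 0.063 + 0.047 = 0.286.
P(V=1) = 0.039 + 0.009 + 0.064 + 0.078 = 0.190.
P(U=3, V=1) − P(U=3)P(V=1) = 0.064 − 0.286×0.190 = 0.010.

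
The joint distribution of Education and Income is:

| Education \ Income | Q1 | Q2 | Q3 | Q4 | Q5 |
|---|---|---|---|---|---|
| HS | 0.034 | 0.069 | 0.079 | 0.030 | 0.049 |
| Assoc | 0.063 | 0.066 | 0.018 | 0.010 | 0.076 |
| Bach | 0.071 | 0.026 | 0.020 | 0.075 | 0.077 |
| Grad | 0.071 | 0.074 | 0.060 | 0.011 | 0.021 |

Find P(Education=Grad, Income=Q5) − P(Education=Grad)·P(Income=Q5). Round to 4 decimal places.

P(Education=Grad) = 0.071 + 0.074 + 0.060 + 0.011 + 0.021 = 0.237.
P(Income=Q5) = 0.049 + 0.076 + 0.077 + 0.021 = 0.223.
P(Education=Grad, Income=Q5) − P(Education=Grad)P(Income=Q5) = 0.021 − 0.237×0.223 = -0.0319.

-0.0319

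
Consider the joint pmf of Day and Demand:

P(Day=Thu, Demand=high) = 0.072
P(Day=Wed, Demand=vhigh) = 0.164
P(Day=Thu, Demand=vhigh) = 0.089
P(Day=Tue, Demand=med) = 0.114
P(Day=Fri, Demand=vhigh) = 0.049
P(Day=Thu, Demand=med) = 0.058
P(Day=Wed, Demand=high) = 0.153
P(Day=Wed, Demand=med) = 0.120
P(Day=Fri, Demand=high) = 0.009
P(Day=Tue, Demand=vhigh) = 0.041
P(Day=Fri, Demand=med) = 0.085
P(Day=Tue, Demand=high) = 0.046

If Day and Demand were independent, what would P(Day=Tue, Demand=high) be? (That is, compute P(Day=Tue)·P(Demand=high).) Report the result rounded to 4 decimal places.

P(Day=Tue) = 0.114 + 0.046 + 0.041 = 0.201.
P(Demand=high) = 0.046 + 0.153 + 0.072 + 0.009 = 0.280.
Product: 0.201 × 0.280 = 0.0563.

0.0563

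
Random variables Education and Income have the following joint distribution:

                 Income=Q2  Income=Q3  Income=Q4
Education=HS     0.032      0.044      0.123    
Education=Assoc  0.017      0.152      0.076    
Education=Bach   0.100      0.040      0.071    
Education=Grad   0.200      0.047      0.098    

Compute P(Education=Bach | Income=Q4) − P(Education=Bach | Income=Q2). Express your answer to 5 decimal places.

P(Income=Q4) = 0.123 + 0.076 + 0.071 + 0.098 = 0.368; P(Education=Bach | Income=Q4) = 0.071/0.368 = 0.192935.
P(Income=Q2) = 0.032 + 0.017 + 0.100 + 0.200 = 0.349; P(Education=Bach | Income=Q2) = 0.100/0.349 = 0.286533.
Difference = -0.09360.

-0.09360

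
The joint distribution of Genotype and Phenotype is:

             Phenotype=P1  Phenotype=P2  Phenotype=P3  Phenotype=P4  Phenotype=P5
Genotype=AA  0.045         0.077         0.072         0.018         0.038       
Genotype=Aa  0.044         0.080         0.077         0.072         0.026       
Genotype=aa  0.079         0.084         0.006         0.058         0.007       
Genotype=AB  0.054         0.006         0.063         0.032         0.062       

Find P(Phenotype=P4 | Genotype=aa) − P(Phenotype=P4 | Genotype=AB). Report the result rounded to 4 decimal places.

0.1004

P(Genotype=aa) = 0.079 + 0.084 + 0.006 + 0.058 + 0.007 = 0.234; P(Phenotype=P4 | Genotype=aa) = 0.058/0.234 = 0.24786.
P(Genotype=AB) = 0.054 + 0.006 + 0.063 + 0.032 + 0.062 = 0.217; P(Phenotype=P4 | Genotype=AB) = 0.032/0.217 = 0.14747.
Difference = 0.1004.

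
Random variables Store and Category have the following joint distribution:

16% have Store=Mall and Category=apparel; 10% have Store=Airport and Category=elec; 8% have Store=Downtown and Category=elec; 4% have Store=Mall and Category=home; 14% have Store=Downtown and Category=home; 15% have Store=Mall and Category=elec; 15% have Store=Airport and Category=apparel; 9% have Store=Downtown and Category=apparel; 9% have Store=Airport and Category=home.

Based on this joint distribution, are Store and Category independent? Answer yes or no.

P(Store=Downtown) = 0.31 and P(Category=home) = 0.27, so their product is 0.0837, but P(Store=Downtown, Category=home) = 0.14. Since these differ, Store and Category are not independent.

no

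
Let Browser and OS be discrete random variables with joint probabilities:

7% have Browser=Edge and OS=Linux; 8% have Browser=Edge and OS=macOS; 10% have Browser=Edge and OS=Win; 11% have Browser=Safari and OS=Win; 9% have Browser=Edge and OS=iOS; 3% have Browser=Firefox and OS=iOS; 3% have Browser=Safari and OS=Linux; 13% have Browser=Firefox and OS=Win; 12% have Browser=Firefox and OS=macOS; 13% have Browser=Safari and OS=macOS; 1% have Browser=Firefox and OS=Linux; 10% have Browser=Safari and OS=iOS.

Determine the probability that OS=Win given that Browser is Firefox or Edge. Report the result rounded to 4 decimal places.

0.3651

P(Browser=Firefox) = 0.13 + 0.12 + 0.01 + 0.03 = 0.29.
P(Browser=Edge) = 0.10 + 0.08 + 0.07 + 0.09 = 0.34.
P(Browser ∈ {Firefox, Edge}) = 0.29 + 0.34 = 0.63; P(OS=Win, Browser ∈ {Firefox, Edge}) = 0.13 + 0.10 = 0.23.
P(OS=Win | Browser ∈ {Firefox, Edge}) = 0.23/0.63 = 0.3651.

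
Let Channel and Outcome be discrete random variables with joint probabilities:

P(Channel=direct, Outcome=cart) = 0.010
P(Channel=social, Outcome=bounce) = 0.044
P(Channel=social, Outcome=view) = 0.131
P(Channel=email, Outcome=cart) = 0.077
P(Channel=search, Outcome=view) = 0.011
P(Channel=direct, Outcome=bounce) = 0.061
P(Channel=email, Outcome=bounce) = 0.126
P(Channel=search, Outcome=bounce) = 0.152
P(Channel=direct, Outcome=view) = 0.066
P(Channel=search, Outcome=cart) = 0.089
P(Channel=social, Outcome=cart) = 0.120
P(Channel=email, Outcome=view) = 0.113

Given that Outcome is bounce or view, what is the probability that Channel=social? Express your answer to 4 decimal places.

0.2486

P(Outcome=bounce) = 0.126 + 0.152 + 0.044 + 0.061 = 0.383.
P(Outcome=view) = 0.113 + 0.011 + 0.131 + 0.066 = 0.321.
P(Outcome ∈ {bounce, view}) = 0.383 + 0.321 = 0.704; P(Channel=social, Outcome ∈ {bounce, view}) = 0.044 + 0.131 = 0.175.
P(Channel=social | Outcome ∈ {bounce, view}) = 0.175/0.704 = 0.2486.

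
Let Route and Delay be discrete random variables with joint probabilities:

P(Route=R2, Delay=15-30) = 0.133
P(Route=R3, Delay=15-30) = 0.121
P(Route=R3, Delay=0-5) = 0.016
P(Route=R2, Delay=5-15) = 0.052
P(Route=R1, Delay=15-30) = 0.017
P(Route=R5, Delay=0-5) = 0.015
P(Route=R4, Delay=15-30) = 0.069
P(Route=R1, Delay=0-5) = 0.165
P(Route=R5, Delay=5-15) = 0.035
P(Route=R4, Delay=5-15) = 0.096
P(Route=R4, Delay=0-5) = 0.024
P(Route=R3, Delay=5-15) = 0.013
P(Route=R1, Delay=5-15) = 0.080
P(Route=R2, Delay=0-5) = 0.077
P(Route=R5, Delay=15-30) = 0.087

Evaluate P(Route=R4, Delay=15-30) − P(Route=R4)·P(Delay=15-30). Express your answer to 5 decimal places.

-0.01170

P(Route=R4) = 0.024 + 0.096 + 0.069 = 0.189.
P(Delay=15-30) = 0.017 + 0.133 + 0.121 + 0.069 + 0.087 = 0.427.
P(Route=R4, Delay=15-30) − P(Route=R4)P(Delay=15-30) = 0.069 − 0.189×0.427 = -0.01170.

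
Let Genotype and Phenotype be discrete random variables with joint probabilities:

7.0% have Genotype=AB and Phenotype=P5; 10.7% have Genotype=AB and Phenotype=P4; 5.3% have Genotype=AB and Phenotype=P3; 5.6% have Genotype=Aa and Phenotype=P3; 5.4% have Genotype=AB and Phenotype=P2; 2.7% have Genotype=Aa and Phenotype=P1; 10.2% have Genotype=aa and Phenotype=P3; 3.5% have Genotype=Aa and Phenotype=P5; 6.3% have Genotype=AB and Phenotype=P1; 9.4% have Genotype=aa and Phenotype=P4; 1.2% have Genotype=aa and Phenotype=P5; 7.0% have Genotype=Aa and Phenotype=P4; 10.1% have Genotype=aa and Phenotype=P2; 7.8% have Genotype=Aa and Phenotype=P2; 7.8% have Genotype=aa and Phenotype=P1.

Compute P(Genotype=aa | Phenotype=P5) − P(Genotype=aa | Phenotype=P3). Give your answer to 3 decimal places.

P(Phenotype=P5) = 0.035 + 0.012 + 0.070 = 0.117; P(Genotype=aa | Phenotype=P5) = 0.012/0.117 = 0.1026.
P(Phenotype=P3) = 0.056 + 0.102 + 0.053 = 0.211; P(Genotype=aa | Phenotype=P3) = 0.102/0.211 = 0.4834.
Difference = -0.381.

-0.381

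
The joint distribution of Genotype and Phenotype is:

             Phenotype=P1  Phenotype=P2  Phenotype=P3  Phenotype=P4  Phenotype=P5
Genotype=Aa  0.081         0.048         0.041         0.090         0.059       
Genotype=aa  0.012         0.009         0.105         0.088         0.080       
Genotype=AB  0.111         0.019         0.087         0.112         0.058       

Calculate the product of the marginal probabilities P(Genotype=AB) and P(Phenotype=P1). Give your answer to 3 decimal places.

P(Genotype=AB) = 0.111 + 0.019 + 0.087 + 0.112 + 0.058 = 0.387.
P(Phenotype=P1) = 0.081 + 0.012 + 0.111 = 0.204.
Product: 0.387 × 0.204 = 0.079.

0.079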